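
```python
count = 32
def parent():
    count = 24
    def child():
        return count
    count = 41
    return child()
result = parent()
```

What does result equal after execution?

Step 1: parent() sets count = 24, then later count = 41.
Step 2: child() is called after count is reassigned to 41. Closures capture variables by reference, not by value.
Step 3: result = 41

The answer is 41.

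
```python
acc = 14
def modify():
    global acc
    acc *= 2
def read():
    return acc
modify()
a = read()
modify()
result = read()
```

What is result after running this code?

Step 1: acc = 14.
Step 2: First modify(): acc = 14 * 2 = 28.
Step 3: Second modify(): acc = 28 * 2 = 56.
Step 4: read() returns 56

The answer is 56.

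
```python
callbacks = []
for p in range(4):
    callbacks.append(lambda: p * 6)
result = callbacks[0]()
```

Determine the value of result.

Step 1: All lambdas reference the same variable p (late binding).
Step 2: After the loop, p = 3. Every lambda returns p * 6.
Step 3: callbacks[0]() = 3 * 6 = 18

The answer is 18.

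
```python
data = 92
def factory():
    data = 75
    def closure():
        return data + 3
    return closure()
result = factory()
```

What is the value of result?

Step 1: factory() shadows global data with data = 75.
Step 2: closure() finds data = 75 in enclosing scope, computes 75 + 3 = 78.
Step 3: result = 78

The answer is 78.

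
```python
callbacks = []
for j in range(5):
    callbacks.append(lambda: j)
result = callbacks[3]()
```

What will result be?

Step 1: The loop creates 5 lambdas, all referencing the same variable j.
Step 2: After the loop, j = 4 (final value).
Step 3: callbacks[3]() looks up j at call time and finds 4. This is the late binding gotcha. result = 4

The answer is 4.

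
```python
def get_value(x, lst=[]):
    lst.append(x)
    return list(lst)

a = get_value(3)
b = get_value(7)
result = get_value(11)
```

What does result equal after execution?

Step 1: Default list is shared. list() creates copies for return values.
Step 2: Internal list grows: [3] -> [3, 7] -> [3, 7, 11].
Step 3: result = [3, 7, 11]

The answer is [3, 7, 11].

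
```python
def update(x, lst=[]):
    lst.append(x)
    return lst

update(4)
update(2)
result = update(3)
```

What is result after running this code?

Step 1: Mutable default argument gotcha! The list [] is created once.
Step 2: Each call appends to the SAME list: [4], [4, 2], [4, 2, 3].
Step 3: result = [4, 2, 3]

The answer is [4, 2, 3].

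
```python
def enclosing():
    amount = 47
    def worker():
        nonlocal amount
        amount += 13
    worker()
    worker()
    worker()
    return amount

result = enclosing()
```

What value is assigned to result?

Step 1: amount starts at 47.
Step 2: worker() is called 3 times, each adding 13.
Step 3: amount = 47 + 13 * 3 = 86

The answer is 86.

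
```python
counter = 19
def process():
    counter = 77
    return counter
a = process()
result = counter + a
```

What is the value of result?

Step 1: Global counter = 19. process() returns local counter = 77.
Step 2: a = 77. Global counter still = 19.
Step 3: result = 19 + 77 = 96

The answer is 96.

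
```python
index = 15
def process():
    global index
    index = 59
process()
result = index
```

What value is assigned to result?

Step 1: index = 15 globally.
Step 2: process() declares global index and sets it to 59.
Step 3: After process(), global index = 59. result = 59

The answer is 59.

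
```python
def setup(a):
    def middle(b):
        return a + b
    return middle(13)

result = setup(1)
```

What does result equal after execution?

Step 1: setup(1) passes a = 1.
Step 2: middle(13) has b = 13, reads a = 1 from enclosing.
Step 3: result = 1 + 13 = 14

The answer is 14.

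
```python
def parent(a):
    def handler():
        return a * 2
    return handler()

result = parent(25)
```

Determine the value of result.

Step 1: parent(25) binds parameter a = 25.
Step 2: handler() accesses a = 25 from enclosing scope.
Step 3: result = 25 * 2 = 50

The answer is 50.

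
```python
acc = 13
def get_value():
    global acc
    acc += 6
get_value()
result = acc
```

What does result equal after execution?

Step 1: acc = 13 globally.
Step 2: get_value() modifies global acc: acc += 6 = 19.
Step 3: result = 19

The answer is 19.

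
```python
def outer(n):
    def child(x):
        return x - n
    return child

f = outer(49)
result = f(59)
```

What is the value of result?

Step 1: outer(49) creates a closure capturing n = 49.
Step 2: f(59) computes 59 - 49 = 10.
Step 3: result = 10

The answer is 10.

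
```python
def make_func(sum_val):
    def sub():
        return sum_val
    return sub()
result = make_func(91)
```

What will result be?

Step 1: make_func(91) binds parameter sum_val = 91.
Step 2: sub() looks up sum_val in enclosing scope and finds the parameter sum_val = 91.
Step 3: result = 91

The answer is 91.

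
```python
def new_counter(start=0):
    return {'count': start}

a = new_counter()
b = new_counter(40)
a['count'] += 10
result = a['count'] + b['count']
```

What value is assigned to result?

Step 1: new_counter() returns a new dict each call (immutable default 0).
Step 2: a = {'count': 0}, b = {'count': 40}.
Step 3: a['count'] += 10 = 10. result = 10 + 40 = 50

The answer is 50.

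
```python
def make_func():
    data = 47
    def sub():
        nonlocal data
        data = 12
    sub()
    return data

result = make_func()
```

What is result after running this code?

Step 1: make_func() sets data = 47.
Step 2: sub() uses nonlocal to reassign data = 12.
Step 3: result = 12

The answer is 12.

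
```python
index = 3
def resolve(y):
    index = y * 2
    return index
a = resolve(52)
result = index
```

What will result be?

Step 1: Global index = 3.
Step 2: resolve(52) creates local index = 52 * 2 = 104.
Step 3: Global index unchanged because no global keyword. result = 3

The answer is 3.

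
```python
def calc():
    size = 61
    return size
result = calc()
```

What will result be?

Step 1: calc() defines size = 61 in its local scope.
Step 2: return size finds the local variable size = 61.
Step 3: result = 61

The answer is 61.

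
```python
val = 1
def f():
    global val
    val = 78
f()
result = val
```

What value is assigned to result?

Step 1: val = 1 globally.
Step 2: f() declares global val and sets it to 78.
Step 3: After f(), global val = 78. result = 78

The answer is 78.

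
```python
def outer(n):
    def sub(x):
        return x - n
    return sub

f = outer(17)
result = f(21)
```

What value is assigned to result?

Step 1: outer(17) creates a closure capturing n = 17.
Step 2: f(21) computes 21 - 17 = 4.
Step 3: result = 4

The answer is 4.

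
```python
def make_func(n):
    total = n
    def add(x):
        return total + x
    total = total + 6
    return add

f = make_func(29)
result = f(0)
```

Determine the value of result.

Step 1: make_func(29) sets total = 29, then total = 29 + 6 = 35.
Step 2: Closures capture by reference, so add sees total = 35.
Step 3: f(0) returns 35 + 0 = 35

The answer is 35.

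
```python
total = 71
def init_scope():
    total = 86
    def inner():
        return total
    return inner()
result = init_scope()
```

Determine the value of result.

Step 1: total = 71 globally, but init_scope() defines total = 86 locally.
Step 2: inner() looks up total. Not in local scope, so checks enclosing scope (init_scope) and finds total = 86.
Step 3: result = 86

The answer is 86.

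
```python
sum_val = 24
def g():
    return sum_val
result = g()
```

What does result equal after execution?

Step 1: sum_val = 24 is defined in the global scope.
Step 2: g() looks up sum_val. No local sum_val exists, so Python checks the global scope via LEGB rule and finds sum_val = 24.
Step 3: result = 24

The answer is 24.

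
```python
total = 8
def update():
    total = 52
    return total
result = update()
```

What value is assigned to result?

Step 1: Global total = 8.
Step 2: update() creates local total = 52, shadowing the global.
Step 3: Returns local total = 52. result = 52

The answer is 52.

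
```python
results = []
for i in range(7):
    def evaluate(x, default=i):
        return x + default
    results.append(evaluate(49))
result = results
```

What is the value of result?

Step 1: Default argument default=i is evaluated at function definition time.
Step 2: Each iteration creates evaluate with default = current i value.
Step 3: evaluate(49) returns 49 + default. results = [49, 50, 51, 52, 53, 54, 55]

The answer is [49, 50, 51, 52, 53, 54, 55].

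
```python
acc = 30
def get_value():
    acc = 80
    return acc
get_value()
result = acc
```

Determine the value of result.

Step 1: Global acc = 30.
Step 2: get_value() creates local acc = 80 (shadow, not modification).
Step 3: After get_value() returns, global acc is unchanged. result = 30

The answer is 30.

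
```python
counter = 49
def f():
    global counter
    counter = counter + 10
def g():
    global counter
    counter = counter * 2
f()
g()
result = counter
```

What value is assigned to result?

Step 1: counter = 49.
Step 2: f() adds 10: counter = 49 + 10 = 59.
Step 3: g() doubles: counter = 59 * 2 = 118.
Step 4: result = 118

The answer is 118.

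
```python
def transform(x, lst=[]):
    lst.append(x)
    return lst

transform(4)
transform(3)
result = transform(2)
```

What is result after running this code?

Step 1: Mutable default argument gotcha! The list [] is created once.
Step 2: Each call appends to the SAME list: [4], [4, 3], [4, 3, 2].
Step 3: result = [4, 3, 2]

The answer is [4, 3, 2].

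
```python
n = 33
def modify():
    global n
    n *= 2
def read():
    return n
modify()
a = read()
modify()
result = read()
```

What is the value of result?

Step 1: n = 33.
Step 2: First modify(): n = 33 * 2 = 66.
Step 3: Second modify(): n = 66 * 2 = 132.
Step 4: read() returns 132

The answer is 132.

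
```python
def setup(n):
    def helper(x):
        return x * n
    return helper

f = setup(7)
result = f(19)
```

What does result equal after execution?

Step 1: setup(7) creates a closure capturing n = 7.
Step 2: f(19) computes 19 * 7 = 133.
Step 3: result = 133

The answer is 133.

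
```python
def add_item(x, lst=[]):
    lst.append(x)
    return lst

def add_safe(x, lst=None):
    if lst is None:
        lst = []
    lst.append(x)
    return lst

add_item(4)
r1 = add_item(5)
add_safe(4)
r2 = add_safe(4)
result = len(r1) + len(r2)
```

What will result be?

Step 1: add_item shares mutable default: after 2 calls, lst = [4, 5], len = 2.
Step 2: add_safe creates fresh list each time: r2 = [4], len = 1.
Step 3: result = 2 + 1 = 3

The answer is 3.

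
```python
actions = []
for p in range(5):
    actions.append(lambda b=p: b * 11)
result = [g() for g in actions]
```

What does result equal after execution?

Step 1: Default arg b=p captures p at each iteration.
Step 2: actions[k] has b defaulting to k, returns k * 11.
Step 3: result = [0, 11, 22, 33, 44]

The answer is [0, 11, 22, 33, 44].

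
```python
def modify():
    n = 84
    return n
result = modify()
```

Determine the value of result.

Step 1: modify() defines n = 84 in its local scope.
Step 2: return n finds the local variable n = 84.
Step 3: result = 84

The answer is 84.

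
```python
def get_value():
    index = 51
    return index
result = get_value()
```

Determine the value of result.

Step 1: get_value() defines index = 51 in its local scope.
Step 2: return index finds the local variable index = 51.
Step 3: result = 51

The answer is 51.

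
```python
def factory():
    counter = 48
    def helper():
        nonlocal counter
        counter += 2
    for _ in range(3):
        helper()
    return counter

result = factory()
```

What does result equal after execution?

Step 1: counter = 48.
Step 2: helper() is called 3 times in a loop, each adding 2 via nonlocal.
Step 3: counter = 48 + 2 * 3 = 54

The answer is 54.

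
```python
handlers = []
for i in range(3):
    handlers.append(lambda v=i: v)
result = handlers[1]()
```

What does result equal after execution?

Step 1: Default argument v=i captures i's value at each iteration.
Step 2: handlers[1] captured v = 1 when i was 1.
Step 3: result = 1

The answer is 1.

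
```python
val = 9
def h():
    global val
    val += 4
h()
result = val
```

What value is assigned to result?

Step 1: val = 9 globally.
Step 2: h() modifies global val: val += 4 = 13.
Step 3: result = 13

The answer is 13.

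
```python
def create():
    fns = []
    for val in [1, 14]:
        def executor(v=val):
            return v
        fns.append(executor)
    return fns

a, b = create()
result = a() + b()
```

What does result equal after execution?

Step 1: Default argument v=val captures val at each iteration.
Step 2: a() returns 1 (captured at first iteration), b() returns 14 (captured at second).
Step 3: result = 1 + 14 = 15

The answer is 15.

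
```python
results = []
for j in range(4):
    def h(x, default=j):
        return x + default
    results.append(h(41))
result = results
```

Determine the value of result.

Step 1: Default argument default=j is evaluated at function definition time.
Step 2: Each iteration creates h with default = current j value.
Step 3: h(41) returns 41 + default. results = [41, 42, 43, 44]

The answer is [41, 42, 43, 44].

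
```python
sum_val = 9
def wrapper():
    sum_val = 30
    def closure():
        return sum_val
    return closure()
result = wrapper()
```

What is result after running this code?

Step 1: sum_val = 9 globally, but wrapper() defines sum_val = 30 locally.
Step 2: closure() looks up sum_val. Not in local scope, so checks enclosing scope (wrapper) and finds sum_val = 30.
Step 3: result = 30

The answer is 30.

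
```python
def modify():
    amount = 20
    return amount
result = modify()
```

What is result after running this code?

Step 1: modify() defines amount = 20 in its local scope.
Step 2: return amount finds the local variable amount = 20.
Step 3: result = 20

The answer is 20.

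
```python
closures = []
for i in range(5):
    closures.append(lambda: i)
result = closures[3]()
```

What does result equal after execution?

Step 1: The loop creates 5 lambdas, all referencing the same variable i.
Step 2: After the loop, i = 4 (final value).
Step 3: closures[3]() looks up i at call time and finds 4. This is the late binding gotcha. result = 4

The answer is 4.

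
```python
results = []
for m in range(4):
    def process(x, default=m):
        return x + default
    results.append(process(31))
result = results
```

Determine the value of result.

Step 1: Default argument default=m is evaluated at function definition time.
Step 2: Each iteration creates process with default = current m value.
Step 3: process(31) returns 31 + default. results = [31, 32, 33, 34]

The answer is [31, 32, 33, 34].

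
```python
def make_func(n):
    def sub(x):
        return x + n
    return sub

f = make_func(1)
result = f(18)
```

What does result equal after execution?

Step 1: make_func(1) creates a closure that captures n = 1.
Step 2: f(18) calls the closure with x = 18, returning 18 + 1 = 19.
Step 3: result = 19

The answer is 19.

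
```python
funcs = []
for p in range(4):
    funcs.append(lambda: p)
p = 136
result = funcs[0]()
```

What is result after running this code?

Step 1: Lambdas capture the variable p by reference, not by value.
Step 2: After the loop, p is reassigned to 136.
Step 3: funcs[0]() looks up the current p = 136. result = 136

The answer is 136.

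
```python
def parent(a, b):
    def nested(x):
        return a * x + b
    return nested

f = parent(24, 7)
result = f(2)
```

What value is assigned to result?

Step 1: parent(24, 7) captures a = 24, b = 7.
Step 2: f(2) computes 24 * 2 + 7 = 55.
Step 3: result = 55

The answer is 55.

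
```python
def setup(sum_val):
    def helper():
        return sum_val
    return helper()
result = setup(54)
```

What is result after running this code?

Step 1: setup(54) binds parameter sum_val = 54.
Step 2: helper() looks up sum_val in enclosing scope and finds the parameter sum_val = 54.
Step 3: result = 54

The answer is 54.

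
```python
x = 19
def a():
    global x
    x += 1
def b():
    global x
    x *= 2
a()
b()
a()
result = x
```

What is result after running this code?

Step 1: x = 19.
Step 2: a(): x = 19 + 1 = 20.
Step 3: b(): x = 20 * 2 = 40.
Step 4: a(): x = 40 + 1 = 41

The answer is 41.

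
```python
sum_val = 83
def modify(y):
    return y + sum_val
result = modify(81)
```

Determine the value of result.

Step 1: sum_val = 83 is defined globally.
Step 2: modify(81) uses parameter y = 81 and looks up sum_val from global scope = 83.
Step 3: result = 81 + 83 = 164

The answer is 164.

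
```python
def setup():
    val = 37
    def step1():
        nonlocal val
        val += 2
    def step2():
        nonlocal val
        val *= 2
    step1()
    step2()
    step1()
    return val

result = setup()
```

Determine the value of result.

Step 1: val = 37.
Step 2: step1(): val = 37 + 2 = 39.
Step 3: step2(): val = 39 * 2 = 78.
Step 4: step1(): val = 78 + 2 = 80. result = 80

The answer is 80.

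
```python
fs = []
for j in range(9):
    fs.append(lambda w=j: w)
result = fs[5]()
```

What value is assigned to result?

Step 1: Default argument w=j captures j's value at each iteration.
Step 2: fs[5] captured w = 5 when j was 5.
Step 3: result = 5

The answer is 5.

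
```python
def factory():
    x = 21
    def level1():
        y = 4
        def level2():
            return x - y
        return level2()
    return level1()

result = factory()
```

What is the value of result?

Step 1: x = 21 in factory. y = 4 in level1.
Step 2: level2() reads x = 21 and y = 4 from enclosing scopes.
Step 3: result = 21 - 4 = 17

The answer is 17.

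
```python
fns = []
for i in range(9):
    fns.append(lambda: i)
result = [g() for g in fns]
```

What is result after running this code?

Step 1: All 9 lambdas share the same variable i.
Step 2: After the loop, i = 8.
Step 3: Each call returns 8. result = [8, 8, 8, 8, 8, 8, 8, 8, 8]

The answer is [8, 8, 8, 8, 8, 8, 8, 8, 8].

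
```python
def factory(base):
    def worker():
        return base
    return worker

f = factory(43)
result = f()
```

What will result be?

Step 1: factory(43) creates closure capturing base = 43.
Step 2: f() returns the captured base = 43.
Step 3: result = 43

The answer is 43.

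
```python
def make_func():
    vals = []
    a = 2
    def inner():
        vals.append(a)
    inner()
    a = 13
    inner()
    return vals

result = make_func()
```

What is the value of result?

Step 1: a = 2. inner() appends current a to vals.
Step 2: First inner(): appends 2. Then a = 13.
Step 3: Second inner(): appends 13 (closure sees updated a). result = [2, 13]

The answer is [2, 13].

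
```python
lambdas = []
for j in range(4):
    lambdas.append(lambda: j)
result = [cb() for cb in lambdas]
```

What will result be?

Step 1: All 4 lambdas share the same variable j.
Step 2: After the loop, j = 3.
Step 3: Each call returns 3. result = [3, 3, 3, 3]

The answer is [3, 3, 3, 3].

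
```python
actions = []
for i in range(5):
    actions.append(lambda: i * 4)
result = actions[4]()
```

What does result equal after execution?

Step 1: All lambdas reference the same variable i (late binding).
Step 2: After the loop, i = 4. Every lambda returns i * 4.
Step 3: actions[4]() = 4 * 4 = 16

The answer is 16.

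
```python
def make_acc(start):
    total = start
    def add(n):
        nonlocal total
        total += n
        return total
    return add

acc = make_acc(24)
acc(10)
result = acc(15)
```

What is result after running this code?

Step 1: make_acc(24) creates closure with total = 24.
Step 2: First acc(10): total = 24 + 10 = 34.
Step 3: Second acc(15): total = 34 + 15 = 49. result = 49

The answer is 49.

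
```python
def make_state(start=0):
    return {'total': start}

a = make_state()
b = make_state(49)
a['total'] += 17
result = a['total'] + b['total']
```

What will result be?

Step 1: make_state() returns a new dict each call (immutable default 0).
Step 2: a = {'total': 0}, b = {'total': 49}.
Step 3: a['total'] += 17 = 17. result = 17 + 49 = 66

The answer is 66.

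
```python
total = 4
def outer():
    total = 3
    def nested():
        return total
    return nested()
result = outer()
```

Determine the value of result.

Step 1: total = 4 globally, but outer() defines total = 3 locally.
Step 2: nested() looks up total. Not in local scope, so checks enclosing scope (outer) and finds total = 3.
Step 3: result = 3

The answer is 3.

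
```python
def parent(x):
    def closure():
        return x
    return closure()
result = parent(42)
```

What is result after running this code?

Step 1: parent(42) binds parameter x = 42.
Step 2: closure() looks up x in enclosing scope and finds the parameter x = 42.
Step 3: result = 42

The answer is 42.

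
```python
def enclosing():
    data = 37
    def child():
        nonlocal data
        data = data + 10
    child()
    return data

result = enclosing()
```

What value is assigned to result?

Step 1: enclosing() sets data = 37.
Step 2: child() uses nonlocal to modify data in enclosing's scope: data = 37 + 10 = 47.
Step 3: enclosing() returns the modified data = 47

The answer is 47.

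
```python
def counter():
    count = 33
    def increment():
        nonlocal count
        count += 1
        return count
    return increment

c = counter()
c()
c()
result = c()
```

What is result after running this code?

Step 1: counter() creates closure with count = 33.
Step 2: Each c() call increments count via nonlocal. After 3 calls: 33 + 3 = 36.
Step 3: result = 36

The answer is 36.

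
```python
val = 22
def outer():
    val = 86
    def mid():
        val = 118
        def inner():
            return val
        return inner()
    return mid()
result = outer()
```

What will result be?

Step 1: Three levels of shadowing: global 22, outer 86, mid 118.
Step 2: inner() finds val = 118 in enclosing mid() scope.
Step 3: result = 118

The answer is 118.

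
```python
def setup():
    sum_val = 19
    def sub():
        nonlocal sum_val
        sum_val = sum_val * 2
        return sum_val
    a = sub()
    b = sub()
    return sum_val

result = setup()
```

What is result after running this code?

Step 1: sum_val starts at 19.
Step 2: First sub(): sum_val = 19 * 2 = 38.
Step 3: Second sub(): sum_val = 38 * 2 = 76.
Step 4: result = 76

The answer is 76.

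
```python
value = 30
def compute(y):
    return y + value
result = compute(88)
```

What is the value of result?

Step 1: value = 30 is defined globally.
Step 2: compute(88) uses parameter y = 88 and looks up value from global scope = 30.
Step 3: result = 88 + 30 = 118

The answer is 118.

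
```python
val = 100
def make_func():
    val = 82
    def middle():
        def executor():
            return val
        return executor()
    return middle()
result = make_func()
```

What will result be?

Step 1: make_func() defines val = 82. middle() and executor() have no local val.
Step 2: executor() checks local (none), enclosing middle() (none), enclosing make_func() and finds val = 82.
Step 3: result = 82

The answer is 82.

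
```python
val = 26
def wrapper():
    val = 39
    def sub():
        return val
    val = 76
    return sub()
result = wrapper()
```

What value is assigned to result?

Step 1: wrapper() sets val = 39, then later val = 76.
Step 2: sub() is called after val is reassigned to 76. Closures capture variables by reference, not by value.
Step 3: result = 76

The answer is 76.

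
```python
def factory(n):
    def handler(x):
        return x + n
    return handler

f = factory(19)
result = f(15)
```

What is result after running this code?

Step 1: factory(19) creates a closure that captures n = 19.
Step 2: f(15) calls the closure with x = 15, returning 15 + 19 = 34.
Step 3: result = 34

The answer is 34.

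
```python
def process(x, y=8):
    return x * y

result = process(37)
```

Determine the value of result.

Step 1: process(37) uses default y = 8.
Step 2: Returns 37 * 8 = 296.
Step 3: result = 296

The answer is 296.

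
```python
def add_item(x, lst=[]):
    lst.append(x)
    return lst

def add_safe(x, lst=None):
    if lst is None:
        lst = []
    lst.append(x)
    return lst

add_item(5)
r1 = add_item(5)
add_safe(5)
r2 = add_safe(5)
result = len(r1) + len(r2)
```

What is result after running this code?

Step 1: add_item shares mutable default: after 2 calls, lst = [5, 5], len = 2.
Step 2: add_safe creates fresh list each time: r2 = [5], len = 1.
Step 3: result = 2 + 1 = 3

The answer is 3.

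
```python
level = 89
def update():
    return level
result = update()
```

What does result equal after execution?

Step 1: level = 89 is defined in the global scope.
Step 2: update() looks up level. No local level exists, so Python checks the global scope via LEGB rule and finds level = 89.
Step 3: result = 89

The answer is 89.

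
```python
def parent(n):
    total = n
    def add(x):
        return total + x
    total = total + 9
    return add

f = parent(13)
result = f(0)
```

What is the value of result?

Step 1: parent(13) sets total = 13, then total = 13 + 9 = 22.
Step 2: Closures capture by reference, so add sees total = 22.
Step 3: f(0) returns 22 + 0 = 22

The answer is 22.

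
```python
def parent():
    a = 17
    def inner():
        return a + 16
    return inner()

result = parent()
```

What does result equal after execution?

Step 1: parent() defines a = 17.
Step 2: inner() reads a = 17 from enclosing scope, returns 17 + 16 = 33.
Step 3: result = 33

The answer is 33.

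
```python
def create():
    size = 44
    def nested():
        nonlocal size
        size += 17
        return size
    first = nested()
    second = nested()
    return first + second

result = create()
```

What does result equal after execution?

Step 1: size starts at 44.
Step 2: First call: size = 44 + 17 = 61, returns 61.
Step 3: Second call: size = 61 + 17 = 78, returns 78.
Step 4: result = 61 + 78 = 139

The answer is 139.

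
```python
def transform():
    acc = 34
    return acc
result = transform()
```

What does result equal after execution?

Step 1: transform() defines acc = 34 in its local scope.
Step 2: return acc finds the local variable acc = 34.
Step 3: result = 34

The answer is 34.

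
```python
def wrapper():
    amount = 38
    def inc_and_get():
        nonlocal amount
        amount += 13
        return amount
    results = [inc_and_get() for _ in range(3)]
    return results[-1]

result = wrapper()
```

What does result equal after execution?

Step 1: amount = 38.
Step 2: Three calls to inc_and_get(), each adding 13.
Step 3: Last value = 38 + 13 * 3 = 77

The answer is 77.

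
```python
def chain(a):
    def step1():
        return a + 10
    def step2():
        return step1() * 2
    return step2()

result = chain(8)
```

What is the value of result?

Step 1: chain(8) captures a = 8.
Step 2: step2() calls step1() which returns 8 + 10 = 18.
Step 3: step2() returns 18 * 2 = 36

The answer is 36.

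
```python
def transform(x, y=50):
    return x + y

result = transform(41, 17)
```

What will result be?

Step 1: transform(41, 17) overrides default y with 17.
Step 2: Returns 41 + 17 = 58.
Step 3: result = 58

The answer is 58.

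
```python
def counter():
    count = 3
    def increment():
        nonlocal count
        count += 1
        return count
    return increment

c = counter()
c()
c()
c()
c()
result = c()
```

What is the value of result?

Step 1: counter() creates closure with count = 3.
Step 2: Each c() call increments count via nonlocal. After 5 calls: 3 + 5 = 8.
Step 3: result = 8

The answer is 8.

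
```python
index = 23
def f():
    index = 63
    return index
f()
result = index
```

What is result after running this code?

Step 1: index = 23 globally.
Step 2: f() creates a LOCAL index = 63 (no global keyword!).
Step 3: The global index is unchanged. result = 23

The answer is 23.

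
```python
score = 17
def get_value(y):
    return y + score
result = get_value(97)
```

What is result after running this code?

Step 1: score = 17 is defined globally.
Step 2: get_value(97) uses parameter y = 97 and looks up score from global scope = 17.
Step 3: result = 97 + 17 = 114

The answer is 114.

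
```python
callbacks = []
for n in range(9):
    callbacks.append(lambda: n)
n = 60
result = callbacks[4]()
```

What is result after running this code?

Step 1: Lambdas capture the variable n by reference, not by value.
Step 2: After the loop, n is reassigned to 60.
Step 3: callbacks[4]() looks up the current n = 60. result = 60

The answer is 60.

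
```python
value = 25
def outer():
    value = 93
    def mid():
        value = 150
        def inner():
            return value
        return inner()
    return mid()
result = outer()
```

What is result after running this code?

Step 1: Three levels of shadowing: global 25, outer 93, mid 150.
Step 2: inner() finds value = 150 in enclosing mid() scope.
Step 3: result = 150

The answer is 150.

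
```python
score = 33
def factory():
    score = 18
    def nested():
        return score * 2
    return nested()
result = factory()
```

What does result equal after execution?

Step 1: factory() shadows global score with score = 18.
Step 2: nested() finds score = 18 in enclosing scope, computes 18 * 2 = 36.
Step 3: result = 36

The answer is 36.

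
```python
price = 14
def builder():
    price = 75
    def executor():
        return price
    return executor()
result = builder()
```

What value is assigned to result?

Step 1: price = 14 globally, but builder() defines price = 75 locally.
Step 2: executor() looks up price. Not in local scope, so checks enclosing scope (builder) and finds price = 75.
Step 3: result = 75

The answer is 75.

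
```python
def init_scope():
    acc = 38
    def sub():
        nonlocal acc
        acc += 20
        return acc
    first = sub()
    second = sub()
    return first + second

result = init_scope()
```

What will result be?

Step 1: acc starts at 38.
Step 2: First call: acc = 38 + 20 = 58, returns 58.
Step 3: Second call: acc = 58 + 20 = 78, returns 78.
Step 4: result = 58 + 78 = 136

The answer is 136.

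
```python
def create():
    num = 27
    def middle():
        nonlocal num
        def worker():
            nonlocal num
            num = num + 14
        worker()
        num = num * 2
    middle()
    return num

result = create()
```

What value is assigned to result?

Step 1: num = 27.
Step 2: worker() adds 14: num = 27 + 14 = 41.
Step 3: middle() doubles: num = 41 * 2 = 82.
Step 4: result = 82

The answer is 82.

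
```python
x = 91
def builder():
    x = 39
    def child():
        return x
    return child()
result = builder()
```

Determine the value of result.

Step 1: x = 91 globally, but builder() defines x = 39 locally.
Step 2: child() looks up x. Not in local scope, so checks enclosing scope (builder) and finds x = 39.
Step 3: result = 39

The answer is 39.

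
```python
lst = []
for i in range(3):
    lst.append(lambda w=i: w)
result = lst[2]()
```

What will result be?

Step 1: Default argument w=i captures i's value at each iteration.
Step 2: lst[2] captured w = 2 when i was 2.
Step 3: result = 2

The answer is 2.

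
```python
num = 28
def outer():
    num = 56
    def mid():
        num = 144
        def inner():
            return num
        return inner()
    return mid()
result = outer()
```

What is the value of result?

Step 1: Three levels of shadowing: global 28, outer 56, mid 144.
Step 2: inner() finds num = 144 in enclosing mid() scope.
Step 3: result = 144

The answer is 144.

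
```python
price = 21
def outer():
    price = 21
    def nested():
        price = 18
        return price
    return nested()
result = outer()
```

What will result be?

Step 1: Three scopes define price: global (21), outer (21), nested (18).
Step 2: nested() has its own local price = 18, which shadows both enclosing and global.
Step 3: result = 18 (local wins in LEGB)

The answer is 18.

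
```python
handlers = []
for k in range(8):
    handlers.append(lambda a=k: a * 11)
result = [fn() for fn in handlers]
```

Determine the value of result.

Step 1: Default arg a=k captures k at each iteration.
Step 2: handlers[k] has a defaulting to k, returns k * 11.
Step 3: result = [0, 11, 22, 33, 44, 55, 66, 77]

The answer is [0, 11, 22, 33, 44, 55, 66, 77].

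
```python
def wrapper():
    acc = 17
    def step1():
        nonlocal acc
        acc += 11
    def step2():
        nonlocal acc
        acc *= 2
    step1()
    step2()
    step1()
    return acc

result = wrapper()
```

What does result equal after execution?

Step 1: acc = 17.
Step 2: step1(): acc = 17 + 11 = 28.
Step 3: step2(): acc = 28 * 2 = 56.
Step 4: step1(): acc = 56 + 11 = 67. result = 67

The answer is 67.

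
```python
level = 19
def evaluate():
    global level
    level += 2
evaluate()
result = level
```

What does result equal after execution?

Step 1: level = 19 globally.
Step 2: evaluate() modifies global level: level += 2 = 21.
Step 3: result = 21

The answer is 21.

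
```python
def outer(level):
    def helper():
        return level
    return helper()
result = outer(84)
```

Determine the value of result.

Step 1: outer(84) binds parameter level = 84.
Step 2: helper() looks up level in enclosing scope and finds the parameter level = 84.
Step 3: result = 84

The answer is 84.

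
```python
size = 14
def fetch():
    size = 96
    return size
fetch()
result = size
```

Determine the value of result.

Step 1: size = 14 globally.
Step 2: fetch() creates a LOCAL size = 96 (no global keyword!).
Step 3: The global size is unchanged. result = 14

The answer is 14.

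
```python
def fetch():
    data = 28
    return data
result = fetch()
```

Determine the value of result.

Step 1: fetch() defines data = 28 in its local scope.
Step 2: return data finds the local variable data = 28.
Step 3: result = 28

The answer is 28.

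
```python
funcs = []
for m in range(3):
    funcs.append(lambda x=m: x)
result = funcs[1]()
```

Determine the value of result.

Step 1: Default argument x=m captures m's value at each iteration.
Step 2: funcs[1] captured x = 1 when m was 1.
Step 3: result = 1

The answer is 1.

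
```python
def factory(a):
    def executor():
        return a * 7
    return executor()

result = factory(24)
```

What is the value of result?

Step 1: factory(24) binds parameter a = 24.
Step 2: executor() accesses a = 24 from enclosing scope.
Step 3: result = 24 * 7 = 168

The answer is 168.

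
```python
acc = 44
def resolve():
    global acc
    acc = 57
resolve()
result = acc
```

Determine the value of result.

Step 1: acc = 44 globally.
Step 2: resolve() declares global acc and sets it to 57.
Step 3: After resolve(), global acc = 57. result = 57

The answer is 57.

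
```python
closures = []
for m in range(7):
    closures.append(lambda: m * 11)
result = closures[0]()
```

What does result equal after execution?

Step 1: All lambdas reference the same variable m (late binding).
Step 2: After the loop, m = 6. Every lambda returns m * 11.
Step 3: closures[0]() = 6 * 11 = 66

The answer is 66.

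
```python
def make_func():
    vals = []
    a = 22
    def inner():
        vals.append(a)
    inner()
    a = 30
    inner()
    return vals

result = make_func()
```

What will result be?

Step 1: a = 22. inner() appends current a to vals.
Step 2: First inner(): appends 22. Then a = 30.
Step 3: Second inner(): appends 30 (closure sees updated a). result = [22, 30]

The answer is [22, 30].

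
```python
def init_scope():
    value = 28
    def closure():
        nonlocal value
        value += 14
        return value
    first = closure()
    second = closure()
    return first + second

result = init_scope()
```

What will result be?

Step 1: value starts at 28.
Step 2: First call: value = 28 + 14 = 42, returns 42.
Step 3: Second call: value = 42 + 14 = 56, returns 56.
Step 4: result = 42 + 56 = 98

The answer is 98.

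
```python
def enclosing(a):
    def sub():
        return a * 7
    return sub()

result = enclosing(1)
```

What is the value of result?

Step 1: enclosing(1) binds parameter a = 1.
Step 2: sub() accesses a = 1 from enclosing scope.
Step 3: result = 1 * 7 = 7

The answer is 7.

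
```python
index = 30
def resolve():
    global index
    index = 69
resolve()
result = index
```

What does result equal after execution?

Step 1: index = 30 globally.
Step 2: resolve() declares global index and sets it to 69.
Step 3: After resolve(), global index = 69. result = 69

The answer is 69.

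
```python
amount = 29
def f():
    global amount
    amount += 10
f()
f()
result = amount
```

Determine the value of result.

Step 1: amount = 29.
Step 2: First f(): amount = 29 + 10 = 39.
Step 3: Second f(): amount = 39 + 10 = 49. result = 49

The answer is 49.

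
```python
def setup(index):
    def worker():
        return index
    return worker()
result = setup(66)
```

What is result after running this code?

Step 1: setup(66) binds parameter index = 66.
Step 2: worker() looks up index in enclosing scope and finds the parameter index = 66.
Step 3: result = 66

The answer is 66.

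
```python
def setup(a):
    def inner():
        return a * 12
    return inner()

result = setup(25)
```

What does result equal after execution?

Step 1: setup(25) binds parameter a = 25.
Step 2: inner() accesses a = 25 from enclosing scope.
Step 3: result = 25 * 12 = 300

The answer is 300.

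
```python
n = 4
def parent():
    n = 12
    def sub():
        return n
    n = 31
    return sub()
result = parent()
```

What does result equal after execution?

Step 1: parent() sets n = 12, then later n = 31.
Step 2: sub() is called after n is reassigned to 31. Closures capture variables by reference, not by value.
Step 3: result = 31

The answer is 31.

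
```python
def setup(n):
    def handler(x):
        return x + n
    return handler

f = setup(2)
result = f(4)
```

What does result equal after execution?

Step 1: setup(2) creates a closure that captures n = 2.
Step 2: f(4) calls the closure with x = 4, returning 4 + 2 = 6.
Step 3: result = 6

The answer is 6.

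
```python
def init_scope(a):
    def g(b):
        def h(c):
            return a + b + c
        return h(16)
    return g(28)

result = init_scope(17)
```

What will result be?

Step 1: a = 17, b = 28, c = 16 across three nested scopes.
Step 2: h() accesses all three via LEGB rule.
Step 3: result = 17 + 28 + 16 = 61

The answer is 61.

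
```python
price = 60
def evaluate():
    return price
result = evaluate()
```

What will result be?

Step 1: price = 60 is defined in the global scope.
Step 2: evaluate() looks up price. No local price exists, so Python checks the global scope via LEGB rule and finds price = 60.
Step 3: result = 60

The answer is 60.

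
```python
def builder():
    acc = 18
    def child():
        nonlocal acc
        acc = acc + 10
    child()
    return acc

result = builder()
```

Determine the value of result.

Step 1: builder() sets acc = 18.
Step 2: child() uses nonlocal to modify acc in builder's scope: acc = 18 + 10 = 28.
Step 3: builder() returns the modified acc = 28

The answer is 28.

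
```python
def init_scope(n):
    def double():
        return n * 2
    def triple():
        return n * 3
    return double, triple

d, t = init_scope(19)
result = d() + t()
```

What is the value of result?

Step 1: Both closures capture the same n = 19.
Step 2: d() = 19 * 2 = 38, t() = 19 * 3 = 57.
Step 3: result = 38 + 57 = 95

The answer is 95.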